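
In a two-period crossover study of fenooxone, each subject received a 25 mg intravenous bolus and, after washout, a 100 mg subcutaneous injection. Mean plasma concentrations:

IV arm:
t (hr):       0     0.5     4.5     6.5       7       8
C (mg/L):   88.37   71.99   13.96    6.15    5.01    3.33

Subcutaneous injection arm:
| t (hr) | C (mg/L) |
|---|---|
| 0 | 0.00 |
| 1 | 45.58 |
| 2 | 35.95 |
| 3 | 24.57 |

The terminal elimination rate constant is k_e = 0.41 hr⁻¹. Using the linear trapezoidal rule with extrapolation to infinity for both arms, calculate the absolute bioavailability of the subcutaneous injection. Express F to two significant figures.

F = 0.16

Trapezoidal AUC_0→8 (IV):
  [0→0.5]: (88.37+71.99)/2 × 0.5 = 40.09
  [0.5→4.5]: (71.99+13.96)/2 × 4 = 171.9
  [4.5→6.5]: (13.96+6.15)/2 × 2 = 20.11
  [6.5→7]: (6.15+5.01)/2 × 0.5 = 2.79
  [7→8]: (5.01+3.33)/2 × 1 = 4.17
  Sum = 239.06 mg/L·hr
IV tail: 3.33/0.41 = 8.122; AUC_iv,0→∞ = 239.06 + 8.122 = 247.182 mg/L·hr
Trapezoidal AUC_0→3 (subcutaneous injection):
  [0→1]: (0.00+45.58)/2 × 1 = 22.79
  [1→2]: (45.58+35.95)/2 × 1 = 40.765
  [2→3]: (35.95+24.57)/2 × 1 = 30.26
  Sum = 93.815 mg/L·hr
subcutaneous injection tail: 24.57/0.41 = 59.927; AUC_ev,0→∞ = 93.815 + 59.927 = 153.742 mg/L·hr
F = (AUC_ev/D_ev)/(AUC_iv/D_iv) = (153.742/100)/(247.182/25) = 1.53742/9.88728 = 0.1555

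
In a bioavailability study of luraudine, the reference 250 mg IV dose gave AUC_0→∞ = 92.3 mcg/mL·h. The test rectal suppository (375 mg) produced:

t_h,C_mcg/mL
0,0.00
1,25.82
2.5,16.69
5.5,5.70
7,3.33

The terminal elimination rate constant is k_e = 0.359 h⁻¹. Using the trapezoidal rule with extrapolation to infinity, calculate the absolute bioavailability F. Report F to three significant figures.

Trapezoidal AUC_0→7 (rectal suppository):
  [0→1]: (0.00+25.82)/2 × 1 = 12.91
  [1→2.5]: (25.82+16.69)/2 × 1.5 = 31.8825
  [2.5→5.5]: (16.69+5.70)/2 × 3 = 33.585
  [5.5→7]: (5.70+3.33)/2 × 1.5 = 6.7725
  Sum = 85.15 mcg/mL·h
Tail: C_last/k_e = 3.33/0.359 = 9.276
AUC_0→∞ (rectal suppository) = 85.15 + 9.276 = 94.426 mcg/mL·h
F = (AUC_ev/D_ev)/(AUC_iv/D_iv) = (94.426/375)/(92.3/250) = 0.251803/0.3692 = 0.6820

F = 0.682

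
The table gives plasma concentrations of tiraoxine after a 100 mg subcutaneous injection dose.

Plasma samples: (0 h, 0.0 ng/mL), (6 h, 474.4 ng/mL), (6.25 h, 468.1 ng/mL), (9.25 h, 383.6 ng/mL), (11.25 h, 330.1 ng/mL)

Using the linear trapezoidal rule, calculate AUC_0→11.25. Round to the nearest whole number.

Trapezoidal AUC_0→11.25:
  [0→6]: (0.0+474.4)/2 × 6 = 1423.2
  [6→6.25]: (474.4+468.1)/2 × 0.25 = 117.8125
  [6.25→9.25]: (468.1+383.6)/2 × 3 = 1277.55
  [9.25→11.25]: (383.6+330.1)/2 × 2 = 713.7
  Sum = 3532.2625 ng/mL·h

AUC = 3532 ng/mL·h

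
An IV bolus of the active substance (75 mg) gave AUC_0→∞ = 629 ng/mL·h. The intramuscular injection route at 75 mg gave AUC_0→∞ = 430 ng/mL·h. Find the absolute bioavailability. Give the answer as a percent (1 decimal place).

F = 68.4%

F = (AUC_ev / D_ev) / (AUC_iv / D_iv)
  = (430/75) / (629/75)
  = 5.73333 / 8.38667 = 0.6836
  = 68.36%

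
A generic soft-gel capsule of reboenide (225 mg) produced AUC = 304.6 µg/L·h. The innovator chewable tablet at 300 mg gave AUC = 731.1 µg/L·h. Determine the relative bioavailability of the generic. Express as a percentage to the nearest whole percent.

F_rel = 56%

F_rel = (AUC_test/D_test) / (AUC_ref/D_ref)
      = (304.6/225) / (731.1/300)
      = 1.35378 / 2.437 = 0.5555 = 55.55%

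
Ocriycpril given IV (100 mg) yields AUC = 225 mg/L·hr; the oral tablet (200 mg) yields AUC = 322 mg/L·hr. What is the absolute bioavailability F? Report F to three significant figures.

F = 0.716

F = (AUC_ev / D_ev) / (AUC_iv / D_iv)
  = (322/200) / (225/100)
  = 1.61 / 2.25 = 0.7156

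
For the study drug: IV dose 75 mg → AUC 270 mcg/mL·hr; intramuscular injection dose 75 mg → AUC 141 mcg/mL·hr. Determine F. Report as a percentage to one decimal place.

F = 52.2%

F = (AUC_ev / D_ev) / (AUC_iv / D_iv)
  = (141/75) / (270/75)
  = 1.88 / 3.6 = 0.5222
  = 52.22%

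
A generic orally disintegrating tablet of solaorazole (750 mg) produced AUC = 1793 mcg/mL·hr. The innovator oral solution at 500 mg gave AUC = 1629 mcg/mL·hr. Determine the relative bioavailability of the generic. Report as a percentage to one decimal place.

F_rel = (AUC_test/D_test) / (AUC_ref/D_ref)
      = (1793/750) / (1629/500)
      = 2.39067 / 3.258 = 0.7338 = 73.38%

F_rel = 73.4%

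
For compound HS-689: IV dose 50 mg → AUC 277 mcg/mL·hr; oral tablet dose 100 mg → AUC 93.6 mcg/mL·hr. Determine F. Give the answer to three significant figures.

F = (AUC_ev / D_ev) / (AUC_iv / D_iv)
  = (93.6/100) / (277/50)
  = 0.936 / 5.54 = 0.1690

F = 0.169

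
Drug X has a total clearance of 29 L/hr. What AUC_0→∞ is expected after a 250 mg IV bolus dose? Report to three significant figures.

AUC = 8.62 mg/L·hr

AUC_0→∞ = Dose_iv / CL
        = 250 / 29 = 8.62069 mg/L·hr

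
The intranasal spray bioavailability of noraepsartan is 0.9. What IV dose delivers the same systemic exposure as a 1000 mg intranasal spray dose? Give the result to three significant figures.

D_iv = 900 mg

Systemic exposure from an extravascular dose = F × D_ev, so the equivalent IV dose is F × D_ev.
D_iv = F × D_ev = 0.9 × 1000 = 900 mg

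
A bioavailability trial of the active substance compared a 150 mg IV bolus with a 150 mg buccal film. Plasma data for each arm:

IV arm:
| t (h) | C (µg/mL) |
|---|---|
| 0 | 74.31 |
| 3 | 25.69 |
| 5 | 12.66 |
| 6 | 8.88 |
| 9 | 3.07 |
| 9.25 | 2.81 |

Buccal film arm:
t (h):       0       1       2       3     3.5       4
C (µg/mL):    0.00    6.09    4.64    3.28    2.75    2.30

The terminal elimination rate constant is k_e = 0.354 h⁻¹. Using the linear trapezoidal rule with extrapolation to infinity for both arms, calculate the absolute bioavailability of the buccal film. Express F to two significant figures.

F = 0.096

Trapezoidal AUC_0→9.25 (IV):
  [0→3]: (74.31+25.69)/2 × 3 = 150.0
  [3→5]: (25.69+12.66)/2 × 2 = 38.35
  [5→6]: (12.66+8.88)/2 × 1 = 10.77
  [6→9]: (8.88+3.07)/2 × 3 = 17.925
  [9→9.25]: (3.07+2.81)/2 × 0.25 = 0.735
  Sum = 217.78 µg/mL·h
IV tail: 2.81/0.354 = 7.938; AUC_iv,0→∞ = 217.78 + 7.938 = 225.718 µg/mL·h
Trapezoidal AUC_0→4 (buccal film):
  [0→1]: (0.00+6.09)/2 × 1 = 3.045
  [1→2]: (6.09+4.64)/2 × 1 = 5.365
  [2→3]: (4.64+3.28)/2 × 1 = 3.96
  [3→3.5]: (3.28+2.75)/2 × 0.5 = 1.5075
  [3.5→4]: (2.75+2.30)/2 × 0.5 = 1.2625
  Sum = 15.14 µg/mL·h
buccal film tail: 2.30/0.354 = 6.497; AUC_ev,0→∞ = 15.14 + 6.497 = 21.637 µg/mL·h
F = (AUC_ev/D_ev)/(AUC_iv/D_iv) = (21.637/150)/(225.718/150) = 0.144247/1.50479 = 0.0959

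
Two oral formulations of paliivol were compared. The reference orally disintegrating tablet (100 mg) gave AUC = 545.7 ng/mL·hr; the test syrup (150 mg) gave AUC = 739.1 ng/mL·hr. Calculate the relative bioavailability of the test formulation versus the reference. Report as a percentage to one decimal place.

F_rel = (AUC_test/D_test) / (AUC_ref/D_ref)
      = (739.1/150) / (545.7/100)
      = 4.92733 / 5.457 = 0.9029 = 90.29%

F_rel = 90.3%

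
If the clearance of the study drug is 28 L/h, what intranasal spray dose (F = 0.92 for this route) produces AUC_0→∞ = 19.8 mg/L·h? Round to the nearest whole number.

Dose = 603 mg

Dose = CL × AUC_0→∞ / F
     = 28 × 19.8 / 0.92 = 602.609 mg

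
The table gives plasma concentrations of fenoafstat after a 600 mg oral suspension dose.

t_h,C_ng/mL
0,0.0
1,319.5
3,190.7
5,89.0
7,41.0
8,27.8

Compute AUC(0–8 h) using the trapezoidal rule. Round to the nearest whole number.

Trapezoidal AUC_0→8:
  [0→1]: (0.0+319.5)/2 × 1 = 159.75
  [1→3]: (319.5+190.7)/2 × 2 = 510.2
  [3→5]: (190.7+89.0)/2 × 2 = 279.7
  [5→7]: (89.0+41.0)/2 × 2 = 130.0
  [7→8]: (41.0+27.8)/2 × 1 = 34.4
  Sum = 1114.05 ng/mL·h

AUC = 1114 ng/mL·h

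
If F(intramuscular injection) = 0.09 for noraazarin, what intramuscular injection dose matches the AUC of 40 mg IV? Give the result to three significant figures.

For equal systemic exposure: F × D_ev = D_iv
D_ev = D_iv / F = 40 / 0.09 = 444.444 mg

D_intramuscular = 444 mg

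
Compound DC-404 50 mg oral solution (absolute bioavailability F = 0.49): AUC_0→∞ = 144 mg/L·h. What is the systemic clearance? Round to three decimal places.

CL = 0.170 L/h

CL = F × Dose / AUC_0→∞
   = 0.49 × 50 / 144 = 0.170139 L/h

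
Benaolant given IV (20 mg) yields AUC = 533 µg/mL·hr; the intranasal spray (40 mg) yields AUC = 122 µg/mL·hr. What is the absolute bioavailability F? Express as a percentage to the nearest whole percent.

F = 11%

F = (AUC_ev / D_ev) / (AUC_iv / D_iv)
  = (122/40) / (533/20)
  = 3.05 / 26.65 = 0.1144
  = 11.44%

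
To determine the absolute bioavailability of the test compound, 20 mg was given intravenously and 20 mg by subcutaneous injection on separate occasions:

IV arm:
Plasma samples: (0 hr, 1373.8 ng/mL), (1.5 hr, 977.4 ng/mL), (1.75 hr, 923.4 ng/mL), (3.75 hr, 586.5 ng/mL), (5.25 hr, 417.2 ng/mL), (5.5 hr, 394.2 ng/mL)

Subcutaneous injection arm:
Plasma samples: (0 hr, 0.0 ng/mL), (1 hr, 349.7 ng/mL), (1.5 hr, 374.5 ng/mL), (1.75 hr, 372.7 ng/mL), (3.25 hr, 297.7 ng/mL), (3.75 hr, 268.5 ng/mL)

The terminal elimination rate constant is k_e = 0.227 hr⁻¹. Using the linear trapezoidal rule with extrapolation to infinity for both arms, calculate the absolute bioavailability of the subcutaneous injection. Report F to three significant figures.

Trapezoidal AUC_0→5.5 (IV):
  [0→1.5]: (1373.8+977.4)/2 × 1.5 = 1763.4
  [1.5→1.75]: (977.4+923.4)/2 × 0.25 = 237.6
  [1.75→3.75]: (923.4+586.5)/2 × 2 = 1509.9
  [3.75→5.25]: (586.5+417.2)/2 × 1.5 = 752.775
  [5.25→5.5]: (417.2+394.2)/2 × 0.25 = 101.425
  Sum = 4365.1 ng/mL·hr
IV tail: 394.2/0.227 = 1736.564; AUC_iv,0→∞ = 4365.1 + 1736.564 = 6101.664 ng/mL·hr
Trapezoidal AUC_0→3.75 (subcutaneous injection):
  [0→1]: (0.0+349.7)/2 × 1 = 174.85
  [1→1.5]: (349.7+374.5)/2 × 0.5 = 181.05
  [1.5→1.75]: (374.5+372.7)/2 × 0.25 = 93.4
  [1.75→3.25]: (372.7+297.7)/2 × 1.5 = 502.8
  [3.25→3.75]: (297.7+268.5)/2 × 0.5 = 141.55
  Sum = 1093.65 ng/mL·hr
subcutaneous injection tail: 268.5/0.227 = 1182.819; AUC_ev,0→∞ = 1093.65 + 1182.819 = 2276.469 ng/mL·hr
F = (AUC_ev/D_ev)/(AUC_iv/D_iv) = (2276.469/20)/(6101.664/20) = 113.82345/305.0832 = 0.3731

F = 0.373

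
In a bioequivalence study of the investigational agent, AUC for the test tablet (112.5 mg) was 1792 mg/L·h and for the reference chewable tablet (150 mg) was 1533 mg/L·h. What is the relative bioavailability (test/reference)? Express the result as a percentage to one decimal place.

F_rel = (AUC_test/D_test) / (AUC_ref/D_ref)
      = (1792/112.5) / (1533/150)
      = 15.9289 / 10.22 = 1.5586 = 155.86%

F_rel = 155.9%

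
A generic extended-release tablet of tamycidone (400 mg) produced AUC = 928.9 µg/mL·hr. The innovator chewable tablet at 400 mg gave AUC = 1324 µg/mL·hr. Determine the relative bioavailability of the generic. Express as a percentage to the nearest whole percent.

F_rel = 70%

F_rel = (AUC_test/D_test) / (AUC_ref/D_ref)
      = (928.9/400) / (1324/400)
      = 2.32225 / 3.31 = 0.7016 = 70.16%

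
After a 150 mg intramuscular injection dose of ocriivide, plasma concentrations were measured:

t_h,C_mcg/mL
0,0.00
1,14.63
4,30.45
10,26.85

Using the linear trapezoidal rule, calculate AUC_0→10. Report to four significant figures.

Trapezoidal AUC_0→10:
  [0→1]: (0.00+14.63)/2 × 1 = 7.315
  [1→4]: (14.63+30.45)/2 × 3 = 67.62
  [4→10]: (30.45+26.85)/2 × 6 = 171.9
  Sum = 246.835 mcg/mL·h

AUC = 246.8 mcg/mL·h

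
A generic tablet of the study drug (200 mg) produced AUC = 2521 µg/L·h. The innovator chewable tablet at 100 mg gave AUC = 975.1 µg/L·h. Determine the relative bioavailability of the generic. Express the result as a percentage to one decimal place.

F_rel = 129.3%

F_rel = (AUC_test/D_test) / (AUC_ref/D_ref)
      = (2521/200) / (975.1/100)
      = 12.605 / 9.751 = 1.2927 = 129.27%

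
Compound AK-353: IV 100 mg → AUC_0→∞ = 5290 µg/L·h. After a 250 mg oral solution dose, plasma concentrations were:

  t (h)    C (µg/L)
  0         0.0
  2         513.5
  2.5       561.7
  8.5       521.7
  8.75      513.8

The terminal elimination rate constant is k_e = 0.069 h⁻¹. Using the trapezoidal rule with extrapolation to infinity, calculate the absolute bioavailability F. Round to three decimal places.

Trapezoidal AUC_0→8.75 (oral solution):
  [0→2]: (0.0+513.5)/2 × 2 = 513.5
  [2→2.5]: (513.5+561.7)/2 × 0.5 = 268.8
  [2.5→8.5]: (561.7+521.7)/2 × 6 = 3250.2
  [8.5→8.75]: (521.7+513.8)/2 × 0.25 = 129.4375
  Sum = 4161.9375 µg/L·h
Tail: C_last/k_e = 513.8/0.069 = 7446.377
AUC_0→∞ (oral solution) = 4161.9375 + 7446.377 = 11608.3145 µg/L·h
F = (AUC_ev/D_ev)/(AUC_iv/D_iv) = (11608.3145/250)/(5290/100) = 46.433258/52.9 = 0.8778

F = 0.878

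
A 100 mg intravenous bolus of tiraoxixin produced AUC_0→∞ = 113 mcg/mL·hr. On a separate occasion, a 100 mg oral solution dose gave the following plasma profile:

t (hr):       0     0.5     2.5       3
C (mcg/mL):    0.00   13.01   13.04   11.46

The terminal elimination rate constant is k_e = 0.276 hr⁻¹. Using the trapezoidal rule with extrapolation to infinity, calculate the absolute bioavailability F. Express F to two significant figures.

Trapezoidal AUC_0→3 (oral solution):
  [0→0.5]: (0.00+13.01)/2 × 0.5 = 3.2525
  [0.5→2.5]: (13.01+13.04)/2 × 2 = 26.05
  [2.5→3]: (13.04+11.46)/2 × 0.5 = 6.125
  Sum = 35.4275 mcg/mL·hr
Tail: C_last/k_e = 11.46/0.276 = 41.522
AUC_0→∞ (oral solution) = 35.4275 + 41.522 = 76.9495 mcg/mL·hr
F = (AUC_ev/D_ev)/(AUC_iv/D_iv) = (76.9495/100)/(113/100) = 0.769495/1.13 = 0.6810

F = 0.68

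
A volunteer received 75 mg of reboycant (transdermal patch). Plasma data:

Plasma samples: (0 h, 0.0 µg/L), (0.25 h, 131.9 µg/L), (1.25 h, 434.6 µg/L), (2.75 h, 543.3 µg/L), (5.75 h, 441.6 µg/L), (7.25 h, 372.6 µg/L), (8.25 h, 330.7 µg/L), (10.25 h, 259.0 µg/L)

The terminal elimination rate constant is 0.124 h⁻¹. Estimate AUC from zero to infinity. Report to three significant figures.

AUC = 6150 µg/L·h

Trapezoidal AUC_0→10.25:
  [0→0.25]: (0.0+131.9)/2 × 0.25 = 16.4875
  [0.25→1.25]: (131.9+434.6)/2 × 1 = 283.25
  [1.25→2.75]: (434.6+543.3)/2 × 1.5 = 733.425
  [2.75→5.75]: (543.3+441.6)/2 × 3 = 1477.35
  [5.75→7.25]: (441.6+372.6)/2 × 1.5 = 610.65
  [7.25→8.25]: (372.6+330.7)/2 × 1 = 351.65
  [8.25→10.25]: (330.7+259.0)/2 × 2 = 589.7
  Sum = 4062.5125 µg/L·h
Extrapolated tail: C_last / k_e = 259.0 / 0.124 = 2088.710
AUC_0→∞ = 4062.5125 + 2088.710 = 6151.2225 µg/L·h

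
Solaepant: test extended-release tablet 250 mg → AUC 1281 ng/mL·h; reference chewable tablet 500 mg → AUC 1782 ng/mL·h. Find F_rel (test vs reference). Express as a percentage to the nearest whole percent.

F_rel = 144%

F_rel = (AUC_test/D_test) / (AUC_ref/D_ref)
      = (1281/250) / (1782/500)
      = 5.124 / 3.564 = 1.4377 = 143.77%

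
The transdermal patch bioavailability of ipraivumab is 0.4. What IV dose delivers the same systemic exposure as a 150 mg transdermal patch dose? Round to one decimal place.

Systemic exposure from an extravascular dose = F × D_ev, so the equivalent IV dose is F × D_ev.
D_iv = F × D_ev = 0.4 × 150 = 60 mg

D_iv = 60.0 mg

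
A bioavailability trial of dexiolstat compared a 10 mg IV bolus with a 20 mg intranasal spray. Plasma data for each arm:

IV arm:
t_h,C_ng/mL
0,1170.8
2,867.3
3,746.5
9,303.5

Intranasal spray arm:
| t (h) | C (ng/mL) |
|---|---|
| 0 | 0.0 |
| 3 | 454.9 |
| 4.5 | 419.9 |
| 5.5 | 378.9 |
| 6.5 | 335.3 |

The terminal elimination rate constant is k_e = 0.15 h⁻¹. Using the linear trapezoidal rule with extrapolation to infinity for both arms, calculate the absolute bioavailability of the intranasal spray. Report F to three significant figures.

F = 0.270

Trapezoidal AUC_0→9 (IV):
  [0→2]: (1170.8+867.3)/2 × 2 = 2038.1
  [2→3]: (867.3+746.5)/2 × 1 = 806.9
  [3→9]: (746.5+303.5)/2 × 6 = 3150.0
  Sum = 5995.0 ng/mL·h
IV tail: 303.5/0.15 = 2023.333; AUC_iv,0→∞ = 5995.0 + 2023.333 = 8018.333 ng/mL·h
Trapezoidal AUC_0→6.5 (intranasal spray):
  [0→3]: (0.0+454.9)/2 × 3 = 682.35
  [3→4.5]: (454.9+419.9)/2 × 1.5 = 656.1
  [4.5→5.5]: (419.9+378.9)/2 × 1 = 399.4
  [5.5→6.5]: (378.9+335.3)/2 × 1 = 357.1
  Sum = 2094.95 ng/mL·h
intranasal spray tail: 335.3/0.15 = 2235.333; AUC_ev,0→∞ = 2094.95 + 2235.333 = 4330.283 ng/mL·h
F = (AUC_ev/D_ev)/(AUC_iv/D_iv) = (4330.283/20)/(8018.333/10) = 216.51415/801.8333 = 0.2700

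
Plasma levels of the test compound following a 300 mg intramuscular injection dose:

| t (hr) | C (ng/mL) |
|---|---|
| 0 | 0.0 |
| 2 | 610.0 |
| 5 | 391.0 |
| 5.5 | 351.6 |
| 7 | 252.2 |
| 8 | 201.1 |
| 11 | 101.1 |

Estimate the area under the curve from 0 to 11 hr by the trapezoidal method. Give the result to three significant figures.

Trapezoidal AUC_0→11:
  [0→2]: (0.0+610.0)/2 × 2 = 610.0
  [2→5]: (610.0+391.0)/2 × 3 = 1501.5
  [5→5.5]: (391.0+351.6)/2 × 0.5 = 185.65
  [5.5→7]: (351.6+252.2)/2 × 1.5 = 452.85
  [7→8]: (252.2+201.1)/2 × 1 = 226.65
  [8→11]: (201.1+101.1)/2 × 3 = 453.3
  Sum = 3429.95 ng/mL·hr

AUC = 3430 ng/mL·hr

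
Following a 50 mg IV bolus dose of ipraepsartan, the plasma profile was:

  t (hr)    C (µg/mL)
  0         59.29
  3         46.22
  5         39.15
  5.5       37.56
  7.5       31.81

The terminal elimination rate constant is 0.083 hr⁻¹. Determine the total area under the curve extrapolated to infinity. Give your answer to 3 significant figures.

AUC = 715 µg/mL·hr

Trapezoidal AUC_0→7.5:
  [0→3]: (59.29+46.22)/2 × 3 = 158.265
  [3→5]: (46.22+39.15)/2 × 2 = 85.37
  [5→5.5]: (39.15+37.56)/2 × 0.5 = 19.1775
  [5.5→7.5]: (37.56+31.81)/2 × 2 = 69.37
  Sum = 332.1825 µg/mL·hr
Extrapolated tail: C_last / k_e = 31.81 / 0.083 = 383.253
AUC_0→∞ = 332.1825 + 383.253 = 715.4355 µg/mL·hr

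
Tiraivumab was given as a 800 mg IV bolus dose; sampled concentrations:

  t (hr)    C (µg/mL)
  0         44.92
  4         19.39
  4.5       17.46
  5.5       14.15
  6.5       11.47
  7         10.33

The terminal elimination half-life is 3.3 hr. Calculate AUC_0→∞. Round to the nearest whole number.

AUC = 221 µg/mL·hr

Trapezoidal AUC_0→7:
  [0→4]: (44.92+19.39)/2 × 4 = 128.62
  [4→4.5]: (19.39+17.46)/2 × 0.5 = 9.2125
  [4.5→5.5]: (17.46+14.15)/2 × 1 = 15.805
  [5.5→6.5]: (14.15+11.47)/2 × 1 = 12.81
  [6.5→7]: (11.47+10.33)/2 × 0.5 = 5.45
  Sum = 171.8975 µg/mL·hr
k_e = ln2 / t½ = 0.693147 / 3.3 = 0.2100 hr^-1
Extrapolated tail: C_last / k_e = 10.33 / 0.21 = 49.190
AUC_0→∞ = 171.8975 + 49.190 = 221.0875 µg/mL·hr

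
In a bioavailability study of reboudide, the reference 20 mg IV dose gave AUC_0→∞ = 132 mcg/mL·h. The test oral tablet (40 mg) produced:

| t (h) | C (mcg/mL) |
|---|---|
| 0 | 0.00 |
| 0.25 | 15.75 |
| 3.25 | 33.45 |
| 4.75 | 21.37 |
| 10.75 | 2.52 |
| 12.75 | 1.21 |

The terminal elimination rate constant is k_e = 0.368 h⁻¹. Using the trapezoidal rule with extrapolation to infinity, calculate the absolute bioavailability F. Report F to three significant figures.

Trapezoidal AUC_0→12.75 (oral tablet):
  [0→0.25]: (0.00+15.75)/2 × 0.25 = 1.96875
  [0.25→3.25]: (15.75+33.45)/2 × 3 = 73.8
  [3.25→4.75]: (33.45+21.37)/2 × 1.5 = 41.115
  [4.75→10.75]: (21.37+2.52)/2 × 6 = 71.67
  [10.75→12.75]: (2.52+1.21)/2 × 2 = 3.73
  Sum = 192.28375 mcg/mL·h
Tail: C_last/k_e = 1.21/0.368 = 3.288
AUC_0→∞ (oral tablet) = 192.28375 + 3.288 = 195.57175 mcg/mL·h
F = (AUC_ev/D_ev)/(AUC_iv/D_iv) = (195.57175/40)/(132/20) = 4.88929/6.6 = 0.7408

F = 0.741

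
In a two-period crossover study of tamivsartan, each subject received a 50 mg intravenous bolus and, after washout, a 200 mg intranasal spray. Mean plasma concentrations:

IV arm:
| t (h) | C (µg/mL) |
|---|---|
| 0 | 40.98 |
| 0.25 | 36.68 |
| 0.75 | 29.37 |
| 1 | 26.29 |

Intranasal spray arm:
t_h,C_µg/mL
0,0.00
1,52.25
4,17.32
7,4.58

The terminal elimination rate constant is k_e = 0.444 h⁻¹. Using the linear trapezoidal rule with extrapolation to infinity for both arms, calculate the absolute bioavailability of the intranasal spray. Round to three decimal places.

Trapezoidal AUC_0→1 (IV):
  [0→0.25]: (40.98+36.68)/2 × 0.25 = 9.7075
  [0.25→0.75]: (36.68+29.37)/2 × 0.5 = 16.5125
  [0.75→1]: (29.37+26.29)/2 × 0.25 = 6.9575
  Sum = 33.1775 µg/mL·h
IV tail: 26.29/0.444 = 59.212; AUC_iv,0→∞ = 33.1775 + 59.212 = 92.3895 µg/mL·h
Trapezoidal AUC_0→7 (intranasal spray):
  [0→1]: (0.00+52.25)/2 × 1 = 26.125
  [1→4]: (52.25+17.32)/2 × 3 = 104.355
  [4→7]: (17.32+4.58)/2 × 3 = 32.85
  Sum = 163.33 µg/mL·h
intranasal spray tail: 4.58/0.444 = 10.315; AUC_ev,0→∞ = 163.33 + 10.315 = 173.645 µg/mL·h
F = (AUC_ev/D_ev)/(AUC_iv/D_iv) = (173.645/200)/(92.3895/50) = 0.868225/1.84779 = 0.4699

F = 0.470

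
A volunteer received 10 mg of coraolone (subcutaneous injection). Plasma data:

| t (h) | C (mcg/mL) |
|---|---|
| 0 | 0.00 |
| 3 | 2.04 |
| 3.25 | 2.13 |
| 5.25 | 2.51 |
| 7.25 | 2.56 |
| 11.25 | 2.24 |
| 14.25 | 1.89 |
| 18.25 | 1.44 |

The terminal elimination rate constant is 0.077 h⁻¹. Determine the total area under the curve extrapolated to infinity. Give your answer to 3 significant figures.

Trapezoidal AUC_0→18.25:
  [0→3]: (0.00+2.04)/2 × 3 = 3.06
  [3→3.25]: (2.04+2.13)/2 × 0.25 = 0.52125
  [3.25→5.25]: (2.13+2.51)/2 × 2 = 4.64
  [5.25→7.25]: (2.51+2.56)/2 × 2 = 5.07
  [7.25→11.25]: (2.56+2.24)/2 × 4 = 9.6
  [11.25→14.25]: (2.24+1.89)/2 × 3 = 6.195
  [14.25→18.25]: (1.89+1.44)/2 × 4 = 6.66
  Sum = 35.74625 mcg/mL·h
Extrapolated tail: C_last / k_e = 1.44 / 0.077 = 18.701
AUC_0→∞ = 35.74625 + 18.701 = 54.44725 mcg/mL·h

AUC = 54.4 mcg/mL·h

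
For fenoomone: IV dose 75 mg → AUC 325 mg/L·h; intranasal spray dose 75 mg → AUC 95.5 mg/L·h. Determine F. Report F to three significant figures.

F = 0.294

F = (AUC_ev / D_ev) / (AUC_iv / D_iv)
  = (95.5/75) / (325/75)
  = 1.27333 / 4.33333 = 0.2938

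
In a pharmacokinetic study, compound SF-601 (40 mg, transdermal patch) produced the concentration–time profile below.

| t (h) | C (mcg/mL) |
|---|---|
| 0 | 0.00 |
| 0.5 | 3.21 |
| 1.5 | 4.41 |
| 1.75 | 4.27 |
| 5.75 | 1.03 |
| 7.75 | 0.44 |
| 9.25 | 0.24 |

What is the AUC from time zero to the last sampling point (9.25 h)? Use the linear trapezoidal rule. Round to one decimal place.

AUC = 18.3 mcg/mL·h

Trapezoidal AUC_0→9.25:
  [0→0.5]: (0.00+3.21)/2 × 0.5 = 0.8025
  [0.5→1.5]: (3.21+4.41)/2 × 1 = 3.81
  [1.5→1.75]: (4.41+4.27)/2 × 0.25 = 1.085
  [1.75→5.75]: (4.27+1.03)/2 × 4 = 10.6
  [5.75→7.75]: (1.03+0.44)/2 × 2 = 1.47
  [7.75→9.25]: (0.44+0.24)/2 × 1.5 = 0.51
  Sum = 18.2775 mcg/mL·h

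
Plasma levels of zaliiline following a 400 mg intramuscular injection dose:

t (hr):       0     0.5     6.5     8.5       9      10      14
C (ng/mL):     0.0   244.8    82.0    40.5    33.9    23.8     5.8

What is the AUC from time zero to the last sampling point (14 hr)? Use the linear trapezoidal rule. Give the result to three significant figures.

Trapezoidal AUC_0→14:
  [0→0.5]: (0.0+244.8)/2 × 0.5 = 61.2
  [0.5→6.5]: (244.8+82.0)/2 × 6 = 980.4
  [6.5→8.5]: (82.0+40.5)/2 × 2 = 122.5
  [8.5→9]: (40.5+33.9)/2 × 0.5 = 18.6
  [9→10]: (33.9+23.8)/2 × 1 = 28.85
  [10→14]: (23.8+5.8)/2 × 4 = 59.2
  Sum = 1270.75 ng/mL·hr

AUC = 1270 ng/mL·hr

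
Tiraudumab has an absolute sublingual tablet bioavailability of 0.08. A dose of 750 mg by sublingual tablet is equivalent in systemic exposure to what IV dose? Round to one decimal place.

Systemic exposure from an extravascular dose = F × D_ev, so the equivalent IV dose is F × D_ev.
D_iv = F × D_ev = 0.08 × 750 = 60 mg

D_iv = 60.0 mg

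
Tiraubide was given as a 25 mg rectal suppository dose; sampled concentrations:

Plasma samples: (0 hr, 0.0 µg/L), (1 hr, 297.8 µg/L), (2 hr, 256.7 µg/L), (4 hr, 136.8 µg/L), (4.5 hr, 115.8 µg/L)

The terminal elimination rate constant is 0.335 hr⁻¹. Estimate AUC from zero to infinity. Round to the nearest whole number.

Trapezoidal AUC_0→4.5:
  [0→1]: (0.0+297.8)/2 × 1 = 148.9
  [1→2]: (297.8+256.7)/2 × 1 = 277.25
  [2→4]: (256.7+136.8)/2 × 2 = 393.5
  [4→4.5]: (136.8+115.8)/2 × 0.5 = 63.15
  Sum = 882.8 µg/L·hr
Extrapolated tail: C_last / k_e = 115.8 / 0.335 = 345.672
AUC_0→∞ = 882.8 + 345.672 = 1228.472 µg/L·hr

AUC = 1228 µg/L·hr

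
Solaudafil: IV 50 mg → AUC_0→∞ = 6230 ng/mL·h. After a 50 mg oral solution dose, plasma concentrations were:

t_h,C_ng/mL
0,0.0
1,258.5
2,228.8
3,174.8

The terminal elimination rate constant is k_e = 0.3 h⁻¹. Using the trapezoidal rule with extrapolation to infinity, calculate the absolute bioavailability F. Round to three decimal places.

F = 0.186

Trapezoidal AUC_0→3 (oral solution):
  [0→1]: (0.0+258.5)/2 × 1 = 129.25
  [1→2]: (258.5+228.8)/2 × 1 = 243.65
  [2→3]: (228.8+174.8)/2 × 1 = 201.8
  Sum = 574.7 ng/mL·h
Tail: C_last/k_e = 174.8/0.3 = 582.667
AUC_0→∞ (oral solution) = 574.7 + 582.667 = 1157.367 ng/mL·h
F = (AUC_ev/D_ev)/(AUC_iv/D_iv) = (1157.367/50)/(6230/50) = 23.14734/124.6 = 0.1858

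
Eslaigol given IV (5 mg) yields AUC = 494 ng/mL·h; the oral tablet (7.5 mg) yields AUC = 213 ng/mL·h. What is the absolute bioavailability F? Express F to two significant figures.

F = (AUC_ev / D_ev) / (AUC_iv / D_iv)
  = (213/7.5) / (494/5)
  = 28.4 / 98.8 = 0.2874

F = 0.29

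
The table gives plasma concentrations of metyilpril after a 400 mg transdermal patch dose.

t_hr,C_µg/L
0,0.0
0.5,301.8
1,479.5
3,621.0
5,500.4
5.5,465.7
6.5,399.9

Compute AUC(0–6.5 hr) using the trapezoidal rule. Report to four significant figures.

AUC = 3167 µg/L·hr

Trapezoidal AUC_0→6.5:
  [0→0.5]: (0.0+301.8)/2 × 0.5 = 75.45
  [0.5→1]: (301.8+479.5)/2 × 0.5 = 195.325
  [1→3]: (479.5+621.0)/2 × 2 = 1100.5
  [3→5]: (621.0+500.4)/2 × 2 = 1121.4
  [5→5.5]: (500.4+465.7)/2 × 0.5 = 241.525
  [5.5→6.5]: (465.7+399.9)/2 × 1 = 432.8
  Sum = 3167.0 µg/L·hr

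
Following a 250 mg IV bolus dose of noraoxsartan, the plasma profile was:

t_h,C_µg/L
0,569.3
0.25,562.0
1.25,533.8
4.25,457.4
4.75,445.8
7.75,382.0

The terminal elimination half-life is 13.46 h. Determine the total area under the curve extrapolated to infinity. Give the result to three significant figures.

AUC = 11100 µg/L·h

Trapezoidal AUC_0→7.75:
  [0→0.25]: (569.3+562.0)/2 × 0.25 = 141.4125
  [0.25→1.25]: (562.0+533.8)/2 × 1 = 547.9
  [1.25→4.25]: (533.8+457.4)/2 × 3 = 1486.8
  [4.25→4.75]: (457.4+445.8)/2 × 0.5 = 225.8
  [4.75→7.75]: (445.8+382.0)/2 × 3 = 1241.7
  Sum = 3643.6125 µg/L·h
k_e = ln2 / t½ = 0.693147 / 13.46 = 0.0515 h^-1
Extrapolated tail: C_last / k_e = 382.0 / 0.0515 = 7417.476
AUC_0→∞ = 3643.6125 + 7417.476 = 11061.0885 µg/L·h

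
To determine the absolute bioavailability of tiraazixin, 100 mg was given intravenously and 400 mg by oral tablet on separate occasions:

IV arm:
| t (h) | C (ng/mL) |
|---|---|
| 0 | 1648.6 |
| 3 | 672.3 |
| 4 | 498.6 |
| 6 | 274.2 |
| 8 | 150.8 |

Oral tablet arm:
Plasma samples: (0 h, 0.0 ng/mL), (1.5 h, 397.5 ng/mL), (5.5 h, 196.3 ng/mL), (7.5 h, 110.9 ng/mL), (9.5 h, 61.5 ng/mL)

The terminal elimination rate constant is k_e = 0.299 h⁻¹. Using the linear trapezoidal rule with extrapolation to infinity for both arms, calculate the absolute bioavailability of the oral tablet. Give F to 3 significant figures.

Trapezoidal AUC_0→8 (IV):
  [0→3]: (1648.6+672.3)/2 × 3 = 3481.35
  [3→4]: (672.3+498.6)/2 × 1 = 585.45
  [4→6]: (498.6+274.2)/2 × 2 = 772.8
  [6→8]: (274.2+150.8)/2 × 2 = 425.0
  Sum = 5264.6 ng/mL·h
IV tail: 150.8/0.299 = 504.348; AUC_iv,0→∞ = 5264.6 + 504.348 = 5768.948 ng/mL·h
Trapezoidal AUC_0→9.5 (oral tablet):
  [0→1.5]: (0.0+397.5)/2 × 1.5 = 298.125
  [1.5→5.5]: (397.5+196.3)/2 × 4 = 1187.6
  [5.5→7.5]: (196.3+110.9)/2 × 2 = 307.2
  [7.5→9.5]: (110.9+61.5)/2 × 2 = 172.4
  Sum = 1965.325 ng/mL·h
oral tablet tail: 61.5/0.299 = 205.686; AUC_ev,0→∞ = 1965.325 + 205.686 = 2171.011 ng/mL·h
F = (AUC_ev/D_ev)/(AUC_iv/D_iv) = (2171.011/400)/(5768.948/100) = 5.4275275/57.68948 = 0.0941

F = 0.0941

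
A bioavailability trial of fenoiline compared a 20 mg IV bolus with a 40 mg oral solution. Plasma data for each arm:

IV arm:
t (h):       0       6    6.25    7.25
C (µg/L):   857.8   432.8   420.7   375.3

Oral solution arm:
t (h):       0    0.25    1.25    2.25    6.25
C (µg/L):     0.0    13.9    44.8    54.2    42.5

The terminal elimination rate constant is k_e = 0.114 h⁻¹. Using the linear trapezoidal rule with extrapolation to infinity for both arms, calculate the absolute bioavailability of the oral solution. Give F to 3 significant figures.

F = 0.0422

Trapezoidal AUC_0→7.25 (IV):
  [0→6]: (857.8+432.8)/2 × 6 = 3871.8
  [6→6.25]: (432.8+420.7)/2 × 0.25 = 106.6875
  [6.25→7.25]: (420.7+375.3)/2 × 1 = 398.0
  Sum = 4376.4875 µg/L·h
IV tail: 375.3/0.114 = 3292.105; AUC_iv,0→∞ = 4376.4875 + 3292.105 = 7668.5925 µg/L·h
Trapezoidal AUC_0→6.25 (oral solution):
  [0→0.25]: (0.0+13.9)/2 × 0.25 = 1.7375
  [0.25→1.25]: (13.9+44.8)/2 × 1 = 29.35
  [1.25→2.25]: (44.8+54.2)/2 × 1 = 49.5
  [2.25→6.25]: (54.2+42.5)/2 × 4 = 193.4
  Sum = 273.9875 µg/L·h
oral solution tail: 42.5/0.114 = 372.807; AUC_ev,0→∞ = 273.9875 + 372.807 = 646.7945 µg/L·h
F = (AUC_ev/D_ev)/(AUC_iv/D_iv) = (646.7945/40)/(7668.5925/20) = 16.1699/383.43 = 0.0422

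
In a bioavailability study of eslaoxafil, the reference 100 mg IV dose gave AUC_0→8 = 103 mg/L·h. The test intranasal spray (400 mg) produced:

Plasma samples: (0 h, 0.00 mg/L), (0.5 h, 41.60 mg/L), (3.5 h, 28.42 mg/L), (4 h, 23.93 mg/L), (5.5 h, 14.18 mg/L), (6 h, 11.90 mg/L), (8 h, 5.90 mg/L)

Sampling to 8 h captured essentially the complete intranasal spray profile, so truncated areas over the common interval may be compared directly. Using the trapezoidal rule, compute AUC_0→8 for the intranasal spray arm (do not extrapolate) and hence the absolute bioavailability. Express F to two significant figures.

F = 0.44

Trapezoidal AUC_0→8 (intranasal spray):
  [0→0.5]: (0.00+41.60)/2 × 0.5 = 10.4
  [0.5→3.5]: (41.60+28.42)/2 × 3 = 105.03
  [3.5→4]: (28.42+23.93)/2 × 0.5 = 13.0875
  [4→5.5]: (23.93+14.18)/2 × 1.5 = 28.5825
  [5.5→6]: (14.18+11.90)/2 × 0.5 = 6.52
  [6→8]: (11.90+5.90)/2 × 2 = 17.8
  Sum = 181.42 mg/L·h
F = (AUC_ev/D_ev)/(AUC_iv/D_iv) = (181.42/400)/(103/100) = 0.45355/1.03 = 0.4403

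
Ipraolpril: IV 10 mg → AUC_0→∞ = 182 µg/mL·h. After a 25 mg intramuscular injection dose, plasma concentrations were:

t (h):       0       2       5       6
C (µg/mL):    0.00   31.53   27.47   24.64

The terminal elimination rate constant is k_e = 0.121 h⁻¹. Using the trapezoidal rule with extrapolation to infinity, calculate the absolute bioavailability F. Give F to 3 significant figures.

Trapezoidal AUC_0→6 (intramuscular injection):
  [0→2]: (0.00+31.53)/2 × 2 = 31.53
  [2→5]: (31.53+27.47)/2 × 3 = 88.5
  [5→6]: (27.47+24.64)/2 × 1 = 26.055
  Sum = 146.085 µg/mL·h
Tail: C_last/k_e = 24.64/0.121 = 203.636
AUC_0→∞ (intramuscular injection) = 146.085 + 203.636 = 349.721 µg/mL·h
F = (AUC_ev/D_ev)/(AUC_iv/D_iv) = (349.721/25)/(182/10) = 13.98884/18.2 = 0.7686

F = 0.769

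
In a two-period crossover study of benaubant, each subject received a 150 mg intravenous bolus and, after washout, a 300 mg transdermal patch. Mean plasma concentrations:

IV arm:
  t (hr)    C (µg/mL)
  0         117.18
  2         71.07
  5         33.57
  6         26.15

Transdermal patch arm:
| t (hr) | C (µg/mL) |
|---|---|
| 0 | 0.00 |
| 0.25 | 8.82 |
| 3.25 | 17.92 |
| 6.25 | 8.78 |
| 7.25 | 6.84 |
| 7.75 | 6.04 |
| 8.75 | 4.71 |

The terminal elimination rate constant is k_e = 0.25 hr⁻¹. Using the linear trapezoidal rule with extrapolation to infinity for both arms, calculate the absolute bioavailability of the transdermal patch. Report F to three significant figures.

Trapezoidal AUC_0→6 (IV):
  [0→2]: (117.18+71.07)/2 × 2 = 188.25
  [2→5]: (71.07+33.57)/2 × 3 = 156.96
  [5→6]: (33.57+26.15)/2 × 1 = 29.86
  Sum = 375.07 µg/mL·hr
IV tail: 26.15/0.25 = 104.600; AUC_iv,0→∞ = 375.07 + 104.600 = 479.67 µg/mL·hr
Trapezoidal AUC_0→8.75 (transdermal patch):
  [0→0.25]: (0.00+8.82)/2 × 0.25 = 1.1025
  [0.25→3.25]: (8.82+17.92)/2 × 3 = 40.11
  [3.25→6.25]: (17.92+8.78)/2 × 3 = 40.05
  [6.25→7.25]: (8.78+6.84)/2 × 1 = 7.81
  [7.25→7.75]: (6.84+6.04)/2 × 0.5 = 3.22
  [7.75→8.75]: (6.04+4.71)/2 × 1 = 5.375
  Sum = 97.6675 µg/mL·hr
transdermal patch tail: 4.71/0.25 = 18.840; AUC_ev,0→∞ = 97.6675 + 18.840 = 116.5075 µg/mL·hr
F = (AUC_ev/D_ev)/(AUC_iv/D_iv) = (116.5075/300)/(479.67/150) = 0.388358/3.1978 = 0.1214

F = 0.121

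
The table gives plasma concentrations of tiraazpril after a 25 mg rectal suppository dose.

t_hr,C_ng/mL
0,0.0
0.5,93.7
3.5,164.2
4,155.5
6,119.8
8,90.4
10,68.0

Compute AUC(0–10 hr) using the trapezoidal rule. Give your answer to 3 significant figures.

AUC = 1130 ng/mL·hr

Trapezoidal AUC_0→10:
  [0→0.5]: (0.0+93.7)/2 × 0.5 = 23.425
  [0.5→3.5]: (93.7+164.2)/2 × 3 = 386.85
  [3.5→4]: (164.2+155.5)/2 × 0.5 = 79.925
  [4→6]: (155.5+119.8)/2 × 2 = 275.3
  [6→8]: (119.8+90.4)/2 × 2 = 210.2
  [8→10]: (90.4+68.0)/2 × 2 = 158.4
  Sum = 1134.1 ng/mL·hr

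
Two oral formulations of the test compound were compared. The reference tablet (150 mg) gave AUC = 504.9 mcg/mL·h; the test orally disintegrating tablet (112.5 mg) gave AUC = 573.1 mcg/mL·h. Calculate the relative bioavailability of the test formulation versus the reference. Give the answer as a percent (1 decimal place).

F_rel = 151.3%

F_rel = (AUC_test/D_test) / (AUC_ref/D_ref)
      = (573.1/112.5) / (504.9/150)
      = 5.09422 / 3.366 = 1.5134 = 151.34%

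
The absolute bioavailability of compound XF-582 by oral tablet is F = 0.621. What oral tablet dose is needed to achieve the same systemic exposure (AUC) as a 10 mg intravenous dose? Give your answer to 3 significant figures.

For equal systemic exposure: F × D_ev = D_iv
D_ev = D_iv / F = 10 / 0.621 = 16.1031 mg

D_oral = 16.1 mg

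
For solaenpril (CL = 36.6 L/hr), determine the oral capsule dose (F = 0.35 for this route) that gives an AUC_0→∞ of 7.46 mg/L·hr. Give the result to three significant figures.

Dose = CL × AUC_0→∞ / F
     = 36.6 × 7.46 / 0.35 = 780.103 mg

Dose = 780 mg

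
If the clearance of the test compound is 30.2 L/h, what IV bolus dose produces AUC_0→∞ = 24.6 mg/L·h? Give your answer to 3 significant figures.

Dose_iv = CL × AUC_0→∞
     = 30.2 × 24.6 = 742.92 mg

Dose = 743 mg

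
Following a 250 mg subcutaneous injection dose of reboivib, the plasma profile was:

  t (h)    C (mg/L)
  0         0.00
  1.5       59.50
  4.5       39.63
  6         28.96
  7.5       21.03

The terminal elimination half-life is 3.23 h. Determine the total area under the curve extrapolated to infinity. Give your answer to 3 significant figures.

Trapezoidal AUC_0→7.5:
  [0→1.5]: (0.00+59.50)/2 × 1.5 = 44.625
  [1.5→4.5]: (59.50+39.63)/2 × 3 = 148.695
  [4.5→6]: (39.63+28.96)/2 × 1.5 = 51.4425
  [6→7.5]: (28.96+21.03)/2 × 1.5 = 37.4925
  Sum = 282.255 mg/L·h
k_e = ln2 / t½ = 0.693147 / 3.23 = 0.2146 h^-1
Extrapolated tail: C_last / k_e = 21.03 / 0.2146 = 97.996
AUC_0→∞ = 282.255 + 97.996 = 380.251 mg/L·h

AUC = 380 mg/L·h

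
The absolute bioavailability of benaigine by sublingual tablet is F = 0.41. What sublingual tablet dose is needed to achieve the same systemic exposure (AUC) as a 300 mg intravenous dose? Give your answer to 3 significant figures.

D_sublingual = 732 mg

For equal systemic exposure: F × D_ev = D_iv
D_ev = D_iv / F = 300 / 0.41 = 731.707 mg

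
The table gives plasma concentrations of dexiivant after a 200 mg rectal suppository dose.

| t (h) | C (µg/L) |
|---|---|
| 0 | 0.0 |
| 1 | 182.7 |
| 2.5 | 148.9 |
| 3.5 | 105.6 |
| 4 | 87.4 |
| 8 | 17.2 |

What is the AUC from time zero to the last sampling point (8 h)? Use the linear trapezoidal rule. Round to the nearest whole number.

AUC = 725 µg/L·h

Trapezoidal AUC_0→8:
  [0→1]: (0.0+182.7)/2 × 1 = 91.35
  [1→2.5]: (182.7+148.9)/2 × 1.5 = 248.7
  [2.5→3.5]: (148.9+105.6)/2 × 1 = 127.25
  [3.5→4]: (105.6+87.4)/2 × 0.5 = 48.25
  [4→8]: (87.4+17.2)/2 × 4 = 209.2
  Sum = 724.75 µg/L·h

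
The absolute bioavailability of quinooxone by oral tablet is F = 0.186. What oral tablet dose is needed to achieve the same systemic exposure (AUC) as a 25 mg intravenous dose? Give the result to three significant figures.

D_oral = 134 mg

For equal systemic exposure: F × D_ev = D_iv
D_ev = D_iv / F = 25 / 0.186 = 134.409 mg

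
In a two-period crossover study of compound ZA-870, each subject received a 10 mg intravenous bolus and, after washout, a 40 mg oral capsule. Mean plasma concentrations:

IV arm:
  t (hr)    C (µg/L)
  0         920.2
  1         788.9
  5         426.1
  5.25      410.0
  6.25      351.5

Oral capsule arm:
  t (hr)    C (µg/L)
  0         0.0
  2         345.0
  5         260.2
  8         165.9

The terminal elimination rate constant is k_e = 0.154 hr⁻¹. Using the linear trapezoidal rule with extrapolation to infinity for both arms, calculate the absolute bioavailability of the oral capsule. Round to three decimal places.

F = 0.123

Trapezoidal AUC_0→6.25 (IV):
  [0→1]: (920.2+788.9)/2 × 1 = 854.55
  [1→5]: (788.9+426.1)/2 × 4 = 2430.0
  [5→5.25]: (426.1+410.0)/2 × 0.25 = 104.5125
  [5.25→6.25]: (410.0+351.5)/2 × 1 = 380.75
  Sum = 3769.8125 µg/L·hr
IV tail: 351.5/0.154 = 2282.468; AUC_iv,0→∞ = 3769.8125 + 2282.468 = 6052.2805 µg/L·hr
Trapezoidal AUC_0→8 (oral capsule):
  [0→2]: (0.0+345.0)/2 × 2 = 345.0
  [2→5]: (345.0+260.2)/2 × 3 = 907.8
  [5→8]: (260.2+165.9)/2 × 3 = 639.15
  Sum = 1891.95 µg/L·hr
oral capsule tail: 165.9/0.154 = 1077.273; AUC_ev,0→∞ = 1891.95 + 1077.273 = 2969.223 µg/L·hr
F = (AUC_ev/D_ev)/(AUC_iv/D_iv) = (2969.223/40)/(6052.2805/10) = 74.230575/605.22805 = 0.1226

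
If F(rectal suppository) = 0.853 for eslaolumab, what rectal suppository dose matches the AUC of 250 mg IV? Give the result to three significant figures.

D_rectal = 293 mg

For equal systemic exposure: F × D_ev = D_iv
D_ev = D_iv / F = 250 / 0.853 = 293.083 mg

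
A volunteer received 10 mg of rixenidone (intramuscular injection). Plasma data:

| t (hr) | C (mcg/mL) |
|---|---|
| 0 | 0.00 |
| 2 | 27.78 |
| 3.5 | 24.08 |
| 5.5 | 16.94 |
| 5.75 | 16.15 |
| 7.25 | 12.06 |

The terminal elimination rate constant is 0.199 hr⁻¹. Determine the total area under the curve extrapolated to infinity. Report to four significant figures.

Trapezoidal AUC_0→7.25:
  [0→2]: (0.00+27.78)/2 × 2 = 27.78
  [2→3.5]: (27.78+24.08)/2 × 1.5 = 38.895
  [3.5→5.5]: (24.08+16.94)/2 × 2 = 41.02
  [5.5→5.75]: (16.94+16.15)/2 × 0.25 = 4.13625
  [5.75→7.25]: (16.15+12.06)/2 × 1.5 = 21.1575
  Sum = 132.98875 mcg/mL·hr
Extrapolated tail: C_last / k_e = 12.06 / 0.199 = 60.603
AUC_0→∞ = 132.98875 + 60.603 = 193.59175 mcg/mL·hr

AUC = 193.6 mcg/mL·hr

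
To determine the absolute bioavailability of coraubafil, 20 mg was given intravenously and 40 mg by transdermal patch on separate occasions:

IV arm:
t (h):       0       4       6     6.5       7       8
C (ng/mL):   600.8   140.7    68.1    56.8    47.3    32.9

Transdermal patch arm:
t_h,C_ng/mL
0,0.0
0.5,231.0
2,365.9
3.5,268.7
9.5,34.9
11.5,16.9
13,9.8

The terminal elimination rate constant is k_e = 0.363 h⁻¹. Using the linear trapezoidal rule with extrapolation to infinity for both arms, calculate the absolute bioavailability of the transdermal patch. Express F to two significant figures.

Trapezoidal AUC_0→8 (IV):
  [0→4]: (600.8+140.7)/2 × 4 = 1483.0
  [4→6]: (140.7+68.1)/2 × 2 = 208.8
  [6→6.5]: (68.1+56.8)/2 × 0.5 = 31.225
  [6.5→7]: (56.8+47.3)/2 × 0.5 = 26.025
  [7→8]: (47.3+32.9)/2 × 1 = 40.1
  Sum = 1789.15 ng/mL·h
IV tail: 32.9/0.363 = 90.634; AUC_iv,0→∞ = 1789.15 + 90.634 = 1879.784 ng/mL·h
Trapezoidal AUC_0→13 (transdermal patch):
  [0→0.5]: (0.0+231.0)/2 × 0.5 = 57.75
  [0.5→2]: (231.0+365.9)/2 × 1.5 = 447.675
  [2→3.5]: (365.9+268.7)/2 × 1.5 = 475.95
  [3.5→9.5]: (268.7+34.9)/2 × 6 = 910.8
  [9.5→11.5]: (34.9+16.9)/2 × 2 = 51.8
  [11.5→13]: (16.9+9.8)/2 × 1.5 = 20.025
  Sum = 1964.0 ng/mL·h
transdermal patch tail: 9.8/0.363 = 26.997; AUC_ev,0→∞ = 1964.0 + 26.997 = 1990.997 ng/mL·h
F = (AUC_ev/D_ev)/(AUC_iv/D_iv) = (1990.997/40)/(1879.784/20) = 49.774925/93.9892 = 0.5296

F = 0.53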